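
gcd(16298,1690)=2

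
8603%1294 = 839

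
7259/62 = 7259/62 = 117.08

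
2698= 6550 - 3852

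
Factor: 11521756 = 2^2 * 59^1*48821^1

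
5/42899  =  5/42899  =  0.00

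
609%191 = 36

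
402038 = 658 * 611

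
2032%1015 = 2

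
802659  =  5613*143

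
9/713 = 9/713 =0.01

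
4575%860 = 275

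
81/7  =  11+4/7 = 11.57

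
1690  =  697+993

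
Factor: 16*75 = 1200 = 2^4*3^1 * 5^2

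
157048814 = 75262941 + 81785873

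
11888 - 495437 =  - 483549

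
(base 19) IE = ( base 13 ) 215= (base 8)544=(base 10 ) 356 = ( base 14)1B6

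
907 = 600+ 307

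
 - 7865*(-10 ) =78650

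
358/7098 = 179/3549 = 0.05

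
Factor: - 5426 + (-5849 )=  - 11275 = - 5^2*11^1 * 41^1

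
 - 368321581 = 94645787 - 462967368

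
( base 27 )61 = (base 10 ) 163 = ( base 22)79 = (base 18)91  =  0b10100011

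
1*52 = 52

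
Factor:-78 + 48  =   - 30= - 2^1*3^1 * 5^1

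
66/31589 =66/31589  =  0.00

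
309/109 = 309/109 = 2.83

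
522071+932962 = 1455033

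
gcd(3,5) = 1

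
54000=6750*8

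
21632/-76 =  - 5408/19 = - 284.63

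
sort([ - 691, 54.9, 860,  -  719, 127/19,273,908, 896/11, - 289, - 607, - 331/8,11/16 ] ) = [ - 719, - 691, - 607, - 289,-331/8,11/16,127/19, 54.9, 896/11 , 273, 860, 908]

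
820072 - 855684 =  - 35612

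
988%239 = 32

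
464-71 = 393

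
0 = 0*7294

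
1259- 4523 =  -3264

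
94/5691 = 94/5691 = 0.02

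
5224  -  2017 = 3207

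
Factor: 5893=71^1*83^1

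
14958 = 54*277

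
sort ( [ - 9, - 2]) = [ - 9,-2 ] 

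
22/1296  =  11/648  =  0.02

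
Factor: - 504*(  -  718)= 2^4  *  3^2*7^1*359^1 = 361872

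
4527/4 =4527/4 = 1131.75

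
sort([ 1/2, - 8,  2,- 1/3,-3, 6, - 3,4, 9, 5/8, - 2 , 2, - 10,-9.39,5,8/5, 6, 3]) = [ - 10,-9.39, - 8, - 3, - 3, - 2,-1/3, 1/2, 5/8, 8/5, 2,2,3, 4,5, 6, 6, 9]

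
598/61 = 598/61 = 9.80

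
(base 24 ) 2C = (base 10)60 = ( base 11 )55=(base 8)74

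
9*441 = 3969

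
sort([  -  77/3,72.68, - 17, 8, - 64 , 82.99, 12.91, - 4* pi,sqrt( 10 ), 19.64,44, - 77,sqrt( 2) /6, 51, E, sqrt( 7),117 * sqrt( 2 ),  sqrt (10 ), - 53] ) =[ - 77,-64, - 53, - 77/3, - 17, - 4*pi, sqrt ( 2) /6 , sqrt(7),E, sqrt (10 ), sqrt( 10), 8, 12.91, 19.64, 44, 51, 72.68, 82.99, 117*sqrt( 2)] 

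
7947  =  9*883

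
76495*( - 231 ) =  - 17670345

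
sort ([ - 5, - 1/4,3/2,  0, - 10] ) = [ - 10, - 5, - 1/4 , 0,3/2] 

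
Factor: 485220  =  2^2*3^1*5^1 * 8087^1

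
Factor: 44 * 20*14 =12320 = 2^5 *5^1*7^1 * 11^1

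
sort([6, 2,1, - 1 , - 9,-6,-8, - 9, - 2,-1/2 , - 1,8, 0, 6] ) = [ - 9 , - 9,-8,-6,-2,-1,  -  1,-1/2, 0 , 1, 2,6,  6, 8]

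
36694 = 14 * 2621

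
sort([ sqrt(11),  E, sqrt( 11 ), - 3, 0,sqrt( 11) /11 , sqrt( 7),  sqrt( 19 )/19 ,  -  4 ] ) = [ - 4,  -  3,0,sqrt( 19)/19,sqrt( 11 )/11,sqrt(7 ),E,  sqrt( 11), sqrt (11) ]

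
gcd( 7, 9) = 1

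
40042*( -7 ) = - 280294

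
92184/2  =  46092 = 46092.00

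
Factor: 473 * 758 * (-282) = -101106588 = - 2^2*3^1*11^1 * 43^1*47^1*379^1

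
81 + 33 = 114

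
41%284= 41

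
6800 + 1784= 8584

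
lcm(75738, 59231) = 4620018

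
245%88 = 69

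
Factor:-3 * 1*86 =  -  258 = -  2^1*3^1*43^1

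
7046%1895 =1361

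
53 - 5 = 48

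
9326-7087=2239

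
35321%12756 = 9809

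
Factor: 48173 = 67^1*719^1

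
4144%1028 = 32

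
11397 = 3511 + 7886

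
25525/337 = 75 + 250/337 =75.74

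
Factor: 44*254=11176 = 2^3*11^1 * 127^1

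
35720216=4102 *8708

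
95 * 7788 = 739860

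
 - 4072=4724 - 8796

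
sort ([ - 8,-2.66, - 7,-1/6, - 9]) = [-9, - 8, - 7,-2.66,-1/6 ]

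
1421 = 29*49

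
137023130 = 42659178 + 94363952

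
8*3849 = 30792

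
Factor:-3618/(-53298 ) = 67/987=3^(-1 )*7^ ( - 1 ) * 47^( - 1 )*67^1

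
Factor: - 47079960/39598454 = - 2^2*3^1*5^1*7^(-1)*392333^1*2828461^( - 1 ) = - 23539980/19799227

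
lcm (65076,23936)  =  2082432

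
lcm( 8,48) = 48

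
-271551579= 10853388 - 282404967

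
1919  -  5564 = - 3645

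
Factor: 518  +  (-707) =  - 189  =  - 3^3*7^1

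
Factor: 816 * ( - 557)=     -  2^4*3^1*17^1 * 557^1 = - 454512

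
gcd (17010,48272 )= 14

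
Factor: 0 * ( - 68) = 0^1=0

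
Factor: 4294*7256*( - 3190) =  - 99391672160 =-  2^5*5^1 *11^1 * 19^1*29^1*113^1*907^1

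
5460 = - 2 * ( - 2730)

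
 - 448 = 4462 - 4910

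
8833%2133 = 301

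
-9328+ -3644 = - 12972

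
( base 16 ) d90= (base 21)7i7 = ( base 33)367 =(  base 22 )73i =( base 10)3472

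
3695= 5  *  739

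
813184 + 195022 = 1008206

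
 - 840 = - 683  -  157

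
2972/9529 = 2972/9529 = 0.31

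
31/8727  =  31/8727=0.00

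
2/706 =1/353 =0.00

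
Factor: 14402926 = 2^1*131^1 * 54973^1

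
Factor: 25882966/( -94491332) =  - 12941483/47245666 = -2^( - 1)*13^( - 1 )*19^(-1)*59^(  -  1)*1621^( - 1)*12941483^1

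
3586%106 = 88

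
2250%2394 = 2250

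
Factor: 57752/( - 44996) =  - 14438/11249= - 2^1*7^( - 1) *1607^( - 1 )*7219^1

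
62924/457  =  137 + 315/457 =137.69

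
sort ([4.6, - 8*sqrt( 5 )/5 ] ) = [-8  *  sqrt(5) /5,4.6]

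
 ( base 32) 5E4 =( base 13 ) 26C8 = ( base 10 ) 5572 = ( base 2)1010111000100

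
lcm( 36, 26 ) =468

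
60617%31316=29301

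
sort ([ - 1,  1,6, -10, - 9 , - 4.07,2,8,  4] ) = [ - 10, - 9, - 4.07 , - 1,1,2, 4,6 , 8 ]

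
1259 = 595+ 664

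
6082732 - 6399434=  - 316702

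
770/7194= 35/327 =0.11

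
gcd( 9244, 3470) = 2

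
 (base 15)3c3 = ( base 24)1BI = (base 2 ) 1101011010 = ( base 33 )q0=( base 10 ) 858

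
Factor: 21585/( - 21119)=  - 3^1*5^1*7^(-2 ) *431^(-1) * 1439^1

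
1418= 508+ 910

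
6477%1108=937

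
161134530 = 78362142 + 82772388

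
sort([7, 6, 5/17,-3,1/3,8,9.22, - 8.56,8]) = [- 8.56,-3, 5/17, 1/3, 6, 7, 8, 8  ,  9.22] 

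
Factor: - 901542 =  - 2^1*3^1 * 31^1*37^1 * 131^1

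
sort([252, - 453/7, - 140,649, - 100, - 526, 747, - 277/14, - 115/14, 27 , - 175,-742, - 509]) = [ - 742, - 526, - 509,-175 , - 140, - 100, - 453/7, - 277/14, - 115/14, 27,252, 649, 747 ]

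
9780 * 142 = 1388760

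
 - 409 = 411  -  820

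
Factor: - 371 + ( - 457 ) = -2^2* 3^2*23^1 = - 828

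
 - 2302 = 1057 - 3359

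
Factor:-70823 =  - 70823^1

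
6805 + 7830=14635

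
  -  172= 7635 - 7807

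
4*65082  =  260328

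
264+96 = 360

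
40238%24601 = 15637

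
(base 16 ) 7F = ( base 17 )78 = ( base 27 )4j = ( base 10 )127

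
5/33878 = 5/33878 = 0.00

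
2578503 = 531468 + 2047035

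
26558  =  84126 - 57568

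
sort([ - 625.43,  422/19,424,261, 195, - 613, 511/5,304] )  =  [  -  625.43,-613, 422/19,511/5 , 195,  261,  304,  424]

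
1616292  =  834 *1938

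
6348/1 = 6348 = 6348.00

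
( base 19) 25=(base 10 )43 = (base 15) 2d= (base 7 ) 61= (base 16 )2B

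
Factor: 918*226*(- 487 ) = -101036916  =  - 2^2 * 3^3 * 17^1*113^1 *487^1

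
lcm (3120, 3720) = 96720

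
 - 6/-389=6/389 = 0.02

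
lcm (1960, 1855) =103880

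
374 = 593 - 219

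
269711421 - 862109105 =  - 592397684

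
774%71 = 64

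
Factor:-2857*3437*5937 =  - 3^1*7^1*491^1*1979^1*2857^1 = - 58298424933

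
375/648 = 125/216 =0.58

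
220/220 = 1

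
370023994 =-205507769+575531763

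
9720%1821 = 615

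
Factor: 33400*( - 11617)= - 388007800= - 2^3*5^2*167^1*11617^1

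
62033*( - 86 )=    - 5334838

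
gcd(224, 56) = 56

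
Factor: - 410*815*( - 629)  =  2^1*5^2*17^1*37^1*41^1*163^1 = 210180350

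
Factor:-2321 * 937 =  - 2174777  =  -  11^1 * 211^1*937^1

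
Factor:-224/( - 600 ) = 2^2*3^(-1)*5^( - 2 )*7^1 = 28/75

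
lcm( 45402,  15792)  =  363216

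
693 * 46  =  31878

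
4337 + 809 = 5146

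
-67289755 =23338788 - 90628543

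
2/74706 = 1/37353 = 0.00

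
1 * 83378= 83378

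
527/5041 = 527/5041  =  0.10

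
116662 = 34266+82396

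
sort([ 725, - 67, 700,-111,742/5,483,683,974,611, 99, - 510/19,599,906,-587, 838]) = [-587, - 111,-67, - 510/19, 99, 742/5,483, 599,611 , 683 , 700,725,838, 906, 974 ] 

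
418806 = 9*46534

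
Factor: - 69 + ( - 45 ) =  - 114 = - 2^1*3^1*19^1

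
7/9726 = 7/9726 = 0.00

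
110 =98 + 12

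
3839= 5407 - 1568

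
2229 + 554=2783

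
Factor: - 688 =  - 2^4*43^1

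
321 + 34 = 355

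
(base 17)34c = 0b1110110011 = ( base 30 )11H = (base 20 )277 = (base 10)947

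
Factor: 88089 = 3^1*29363^1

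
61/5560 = 61/5560 = 0.01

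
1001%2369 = 1001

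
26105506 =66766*391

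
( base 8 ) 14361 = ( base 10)6385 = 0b1100011110001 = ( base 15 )1D5A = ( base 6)45321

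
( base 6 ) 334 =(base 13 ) a0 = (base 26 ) 50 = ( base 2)10000010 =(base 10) 130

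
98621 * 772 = 76135412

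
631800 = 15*42120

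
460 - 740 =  - 280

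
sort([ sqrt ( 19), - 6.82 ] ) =[ - 6.82, sqrt(19 ) ] 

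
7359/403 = 7359/403 = 18.26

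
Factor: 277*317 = 87809 =277^1*317^1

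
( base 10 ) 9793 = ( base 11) 73a3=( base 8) 23101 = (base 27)DBJ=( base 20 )149d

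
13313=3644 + 9669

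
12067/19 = 635+2/19 = 635.11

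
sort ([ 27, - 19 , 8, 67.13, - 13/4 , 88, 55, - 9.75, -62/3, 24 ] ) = [ - 62/3, - 19, - 9.75, - 13/4, 8,24, 27,55, 67.13, 88]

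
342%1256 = 342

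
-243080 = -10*24308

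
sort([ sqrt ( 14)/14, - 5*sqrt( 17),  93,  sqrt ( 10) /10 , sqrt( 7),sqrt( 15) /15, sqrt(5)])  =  [ - 5*sqrt (17) , sqrt( 15 ) /15 , sqrt(14 ) /14, sqrt( 10)/10,sqrt(5 ),sqrt( 7),93]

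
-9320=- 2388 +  -6932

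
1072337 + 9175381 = 10247718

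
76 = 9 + 67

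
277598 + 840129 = 1117727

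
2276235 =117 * 19455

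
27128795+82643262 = 109772057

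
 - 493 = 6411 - 6904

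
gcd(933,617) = 1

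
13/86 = 13/86= 0.15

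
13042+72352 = 85394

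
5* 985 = 4925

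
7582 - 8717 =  - 1135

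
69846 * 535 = 37367610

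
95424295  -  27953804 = 67470491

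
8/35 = 8/35 = 0.23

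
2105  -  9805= - 7700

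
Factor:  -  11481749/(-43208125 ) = 5^( - 4)*17^1*31^1*257^( - 1)*269^( - 1)*21787^1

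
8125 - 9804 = - 1679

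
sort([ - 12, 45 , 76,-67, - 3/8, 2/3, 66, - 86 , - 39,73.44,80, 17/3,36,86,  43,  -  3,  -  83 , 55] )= [ -86, - 83, - 67,  -  39, - 12, - 3, - 3/8, 2/3, 17/3,36, 43, 45,55,66,73.44,  76,80, 86 ]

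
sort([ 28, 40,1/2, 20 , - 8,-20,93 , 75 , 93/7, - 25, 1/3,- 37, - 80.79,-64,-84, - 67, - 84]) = [-84, - 84, - 80.79, - 67 ,  -  64, - 37,-25, - 20, - 8 , 1/3, 1/2, 93/7, 20, 28 , 40, 75  ,  93]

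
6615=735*9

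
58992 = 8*7374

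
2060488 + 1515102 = 3575590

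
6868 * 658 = 4519144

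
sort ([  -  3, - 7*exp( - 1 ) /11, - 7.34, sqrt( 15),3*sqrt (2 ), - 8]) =[  -  8, - 7.34, - 3,-7* exp( -1) /11,sqrt( 15 ),3*sqrt(2 )] 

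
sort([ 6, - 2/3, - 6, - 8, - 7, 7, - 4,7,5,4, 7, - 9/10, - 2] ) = [-8, - 7, - 6, - 4, - 2, - 9/10, - 2/3,4,5,6,7,7,7 ] 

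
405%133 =6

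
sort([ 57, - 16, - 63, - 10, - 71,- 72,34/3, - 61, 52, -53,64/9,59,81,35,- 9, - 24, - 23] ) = [ - 72, - 71, - 63, - 61, - 53, - 24, - 23, - 16, - 10,-9,64/9 , 34/3,35,52,  57,59,81]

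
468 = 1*468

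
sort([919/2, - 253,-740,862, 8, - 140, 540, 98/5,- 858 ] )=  [ - 858,-740,-253,-140,8,98/5,919/2,  540,862]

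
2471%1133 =205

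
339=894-555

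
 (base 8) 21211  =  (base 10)8841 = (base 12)5149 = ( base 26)D21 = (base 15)2946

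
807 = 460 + 347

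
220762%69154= 13300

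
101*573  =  57873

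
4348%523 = 164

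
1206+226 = 1432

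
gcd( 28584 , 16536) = 24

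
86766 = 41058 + 45708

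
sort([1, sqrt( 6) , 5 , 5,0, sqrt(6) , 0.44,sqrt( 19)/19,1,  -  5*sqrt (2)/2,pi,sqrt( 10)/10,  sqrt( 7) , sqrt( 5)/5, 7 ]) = [ - 5*sqrt( 2 ) /2, 0 , sqrt( 19)/19,sqrt( 10)/10 , 0.44, sqrt( 5)/5,  1, 1,  sqrt( 6 ),sqrt (6 ), sqrt( 7),pi,5,5 , 7]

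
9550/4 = 2387+1/2 = 2387.50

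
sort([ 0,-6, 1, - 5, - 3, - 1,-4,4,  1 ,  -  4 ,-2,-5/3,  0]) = [ - 6 ,-5 , - 4 , - 4, - 3 , - 2,-5/3, - 1 , 0, 0,1 , 1, 4]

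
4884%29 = 12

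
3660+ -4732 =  - 1072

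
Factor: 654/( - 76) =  - 2^( - 1)*3^1*19^( - 1)  *  109^1=-327/38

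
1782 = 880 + 902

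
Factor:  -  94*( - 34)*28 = 2^4*7^1 * 17^1*47^1 = 89488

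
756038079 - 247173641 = 508864438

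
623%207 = 2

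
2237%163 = 118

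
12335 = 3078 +9257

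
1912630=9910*193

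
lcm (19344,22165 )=1063920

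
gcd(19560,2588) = 4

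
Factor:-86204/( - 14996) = 937/163  =  163^( - 1) * 937^1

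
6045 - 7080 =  - 1035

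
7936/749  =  7936/749 = 10.60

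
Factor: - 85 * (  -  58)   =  2^1*5^1*17^1*29^1 =4930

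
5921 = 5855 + 66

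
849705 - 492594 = 357111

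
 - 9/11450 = - 1 + 11441/11450 = -0.00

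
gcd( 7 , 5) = 1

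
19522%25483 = 19522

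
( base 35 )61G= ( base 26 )AOH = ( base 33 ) 6Q9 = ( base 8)16351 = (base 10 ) 7401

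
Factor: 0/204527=0^1  =  0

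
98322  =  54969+43353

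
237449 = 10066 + 227383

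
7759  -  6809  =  950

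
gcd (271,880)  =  1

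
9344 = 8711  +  633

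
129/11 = 11+8/11  =  11.73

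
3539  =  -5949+9488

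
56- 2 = 54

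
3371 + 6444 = 9815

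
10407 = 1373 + 9034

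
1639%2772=1639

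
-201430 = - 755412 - -553982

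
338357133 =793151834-454794701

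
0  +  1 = 1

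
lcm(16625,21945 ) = 548625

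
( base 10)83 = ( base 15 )58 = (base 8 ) 123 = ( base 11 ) 76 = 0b1010011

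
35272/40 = 4409/5 = 881.80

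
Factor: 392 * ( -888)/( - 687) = 2^6*7^2 * 37^1 *229^( - 1 ) = 116032/229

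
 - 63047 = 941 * ( -67)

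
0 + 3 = 3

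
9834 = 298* 33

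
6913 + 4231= 11144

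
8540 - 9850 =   -  1310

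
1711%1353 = 358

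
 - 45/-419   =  45/419 = 0.11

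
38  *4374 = 166212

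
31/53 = 31/53 = 0.58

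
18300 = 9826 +8474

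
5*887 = 4435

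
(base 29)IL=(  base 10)543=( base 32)gv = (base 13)32a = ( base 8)1037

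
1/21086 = 1/21086 = 0.00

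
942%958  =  942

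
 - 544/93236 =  -1 + 23173/23309 = - 0.01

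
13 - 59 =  - 46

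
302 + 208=510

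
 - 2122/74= - 1061/37=-28.68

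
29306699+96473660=125780359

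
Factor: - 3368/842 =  - 4 = - 2^2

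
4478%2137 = 204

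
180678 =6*30113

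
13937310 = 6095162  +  7842148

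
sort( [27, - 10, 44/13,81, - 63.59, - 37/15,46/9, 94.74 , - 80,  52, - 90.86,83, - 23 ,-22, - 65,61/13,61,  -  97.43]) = [- 97.43,-90.86, - 80 , - 65 , - 63.59, - 23, - 22, - 10, - 37/15,44/13,61/13,46/9,27,52  ,  61,81,83,  94.74]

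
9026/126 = 71 + 40/63 = 71.63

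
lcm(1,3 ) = 3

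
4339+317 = 4656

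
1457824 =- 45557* ( - 32)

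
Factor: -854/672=-2^( - 4)*3^( - 1 )*61^1=- 61/48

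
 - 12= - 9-3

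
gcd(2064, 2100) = 12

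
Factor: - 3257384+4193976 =2^4*58537^1 = 936592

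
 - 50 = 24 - 74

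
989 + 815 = 1804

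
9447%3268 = 2911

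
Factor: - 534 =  - 2^1*3^1*89^1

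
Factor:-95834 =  - 2^1 * 47917^1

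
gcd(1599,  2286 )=3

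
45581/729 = 45581/729 = 62.53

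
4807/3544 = 1 + 1263/3544 = 1.36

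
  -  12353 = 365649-378002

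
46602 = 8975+37627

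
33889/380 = 89 + 69/380 = 89.18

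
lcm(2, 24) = 24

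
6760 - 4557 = 2203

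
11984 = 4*2996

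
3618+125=3743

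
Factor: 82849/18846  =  2^( - 1)*3^ ( - 3)*13^1*349^( - 1)*6373^1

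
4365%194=97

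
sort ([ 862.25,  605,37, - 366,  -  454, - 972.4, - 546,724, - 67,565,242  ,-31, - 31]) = [ - 972.4 , - 546, - 454, - 366, - 67, - 31, - 31,37, 242,565,605 , 724,862.25]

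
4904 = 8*613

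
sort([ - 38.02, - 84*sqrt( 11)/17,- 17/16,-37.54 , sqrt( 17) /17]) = [  -  38.02,-37.54,  -  84 * sqrt(  11) /17,-17/16 , sqrt( 17 )/17] 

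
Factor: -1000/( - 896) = 125/112  =  2^( - 4 )*5^3 *7^ (  -  1) 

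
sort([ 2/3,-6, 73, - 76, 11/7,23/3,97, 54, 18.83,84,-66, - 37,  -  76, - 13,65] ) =[ - 76,-76,-66, - 37, - 13, - 6, 2/3, 11/7,23/3,18.83, 54, 65 , 73, 84,97 ]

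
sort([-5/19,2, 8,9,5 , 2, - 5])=[ - 5, - 5/19,  2,  2,  5,8,9]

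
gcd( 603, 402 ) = 201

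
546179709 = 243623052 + 302556657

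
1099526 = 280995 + 818531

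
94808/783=94808/783 = 121.08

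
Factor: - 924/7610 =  - 2^1*3^1*5^( - 1 )*7^1 * 11^1*761^ ( -1)=- 462/3805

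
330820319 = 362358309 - 31537990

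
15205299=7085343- - 8119956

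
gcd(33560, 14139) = 1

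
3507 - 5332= -1825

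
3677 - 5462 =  - 1785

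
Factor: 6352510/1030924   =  3176255/515462 = 2^( - 1)*5^1 * 257731^( - 1)*635251^1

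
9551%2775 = 1226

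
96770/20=4838 + 1/2 = 4838.50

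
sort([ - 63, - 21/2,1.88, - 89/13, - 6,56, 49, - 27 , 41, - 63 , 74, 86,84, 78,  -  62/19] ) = [ - 63, - 63, - 27, - 21/2 ,  -  89/13, - 6,- 62/19, 1.88,41, 49,56,  74,78, 84 , 86 ]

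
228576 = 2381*96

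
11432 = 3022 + 8410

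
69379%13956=13555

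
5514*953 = 5254842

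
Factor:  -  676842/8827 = - 2^1*3^1 * 7^(- 1)*13^ (  -  1 )*97^( - 1)*112807^1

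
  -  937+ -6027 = -6964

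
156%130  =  26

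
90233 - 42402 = 47831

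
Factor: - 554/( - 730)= 5^( - 1)*73^ ( - 1)*277^1 = 277/365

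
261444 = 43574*6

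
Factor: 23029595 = 5^1*83^1*211^1*263^1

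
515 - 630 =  - 115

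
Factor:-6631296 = -2^7*3^1*7^1*2467^1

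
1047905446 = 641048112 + 406857334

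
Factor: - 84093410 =- 2^1*5^1*151^1*  55691^1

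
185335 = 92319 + 93016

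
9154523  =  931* 9833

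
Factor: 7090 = 2^1*5^1*709^1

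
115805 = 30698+85107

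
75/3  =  25 = 25.00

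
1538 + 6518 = 8056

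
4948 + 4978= 9926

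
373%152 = 69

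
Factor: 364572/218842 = 738/443 =2^1 * 3^2 * 41^1 *443^( -1) 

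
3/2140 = 3/2140 = 0.00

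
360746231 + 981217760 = 1341963991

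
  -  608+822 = 214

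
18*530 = 9540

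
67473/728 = 92 + 71/104 =92.68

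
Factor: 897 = 3^1 * 13^1* 23^1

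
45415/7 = 45415/7 = 6487.86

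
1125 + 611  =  1736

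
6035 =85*71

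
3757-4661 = -904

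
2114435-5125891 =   -  3011456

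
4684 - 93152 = - 88468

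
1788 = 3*596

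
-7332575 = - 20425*359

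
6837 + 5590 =12427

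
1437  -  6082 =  - 4645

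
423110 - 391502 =31608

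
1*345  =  345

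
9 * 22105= 198945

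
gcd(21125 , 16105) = 5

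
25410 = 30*847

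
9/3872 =9/3872=0.00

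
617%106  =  87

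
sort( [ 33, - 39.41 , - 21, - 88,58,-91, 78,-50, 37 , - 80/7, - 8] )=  [-91, - 88, - 50, - 39.41, -21, - 80/7, - 8, 33,37,  58,78 ] 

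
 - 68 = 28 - 96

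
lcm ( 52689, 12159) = 158067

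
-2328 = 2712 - 5040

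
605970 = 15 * 40398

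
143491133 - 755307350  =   - 611816217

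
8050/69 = 350/3 =116.67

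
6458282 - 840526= 5617756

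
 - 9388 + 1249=-8139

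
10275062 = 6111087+4163975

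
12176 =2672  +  9504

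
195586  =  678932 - 483346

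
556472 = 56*9937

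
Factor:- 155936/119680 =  - 2^(  -  2) * 5^( - 1)*17^ ( - 1 )*443^1 = - 443/340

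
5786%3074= 2712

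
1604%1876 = 1604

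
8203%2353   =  1144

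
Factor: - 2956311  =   - 3^3*223^1*491^1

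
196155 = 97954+98201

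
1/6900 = 1/6900=0.00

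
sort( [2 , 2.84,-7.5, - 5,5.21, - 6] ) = [  -  7.5, - 6 ,  -  5, 2, 2.84, 5.21 ]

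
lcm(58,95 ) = 5510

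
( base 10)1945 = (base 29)292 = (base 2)11110011001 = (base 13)B68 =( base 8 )3631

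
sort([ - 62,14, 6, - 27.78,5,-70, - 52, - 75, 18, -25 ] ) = [-75, - 70 , - 62, - 52, - 27.78,  -  25,5,6,14,18 ]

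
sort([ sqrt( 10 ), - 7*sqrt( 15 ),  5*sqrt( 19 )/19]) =[ - 7*sqrt(15 ), 5*sqrt ( 19)/19,sqrt (10)]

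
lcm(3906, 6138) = 42966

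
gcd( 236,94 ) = 2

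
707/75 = 707/75 = 9.43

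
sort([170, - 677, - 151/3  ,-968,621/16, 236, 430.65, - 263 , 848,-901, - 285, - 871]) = [- 968 ,-901, - 871, - 677 ,  -  285 , - 263 , - 151/3,  621/16,170, 236, 430.65 , 848 ] 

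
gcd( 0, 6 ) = 6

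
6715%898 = 429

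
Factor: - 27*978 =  - 2^1*3^4*163^1 = - 26406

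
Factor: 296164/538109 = 2^2 * 13^( - 1)* 71^( - 1 )*127^1= 508/923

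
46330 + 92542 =138872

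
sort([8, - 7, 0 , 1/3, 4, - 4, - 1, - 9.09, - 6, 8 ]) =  [ - 9.09, - 7,-6, - 4, - 1,0,1/3, 4, 8 , 8 ]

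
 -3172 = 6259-9431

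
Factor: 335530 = 2^1*5^1*13^1*29^1*89^1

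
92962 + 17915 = 110877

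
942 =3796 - 2854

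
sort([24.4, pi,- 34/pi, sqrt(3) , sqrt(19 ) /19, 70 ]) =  [ - 34/pi, sqrt( 19 )/19, sqrt( 3 ),pi, 24.4,  70]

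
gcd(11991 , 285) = 3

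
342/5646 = 57/941= 0.06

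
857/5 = 171+2/5 = 171.40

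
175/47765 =35/9553 = 0.00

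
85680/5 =17136 = 17136.00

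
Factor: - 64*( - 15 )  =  960 =2^6*3^1*5^1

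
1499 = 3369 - 1870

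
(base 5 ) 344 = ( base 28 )3F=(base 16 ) 63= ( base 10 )99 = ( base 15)69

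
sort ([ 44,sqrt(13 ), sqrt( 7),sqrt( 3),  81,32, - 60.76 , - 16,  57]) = [ - 60.76 ,  -  16,sqrt (3 ),sqrt(7),sqrt( 13),32,44, 57,  81] 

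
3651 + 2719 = 6370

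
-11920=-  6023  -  5897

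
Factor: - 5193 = -3^2*577^1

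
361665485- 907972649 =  - 546307164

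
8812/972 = 2203/243 = 9.07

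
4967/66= 75 + 17/66 = 75.26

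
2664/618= 444/103 = 4.31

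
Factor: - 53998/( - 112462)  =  133/277=7^1*19^1*277^( - 1)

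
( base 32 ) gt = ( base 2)1000011101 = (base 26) KL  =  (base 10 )541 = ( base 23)10C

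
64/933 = 64/933 = 0.07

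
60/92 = 15/23 = 0.65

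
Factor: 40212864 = 2^7*3^2*67^1*521^1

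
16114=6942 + 9172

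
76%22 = 10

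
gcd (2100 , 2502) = 6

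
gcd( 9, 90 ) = 9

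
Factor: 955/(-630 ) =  - 2^ ( - 1 )*3^ ( - 2)*7^( - 1 )*191^1 = - 191/126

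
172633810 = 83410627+89223183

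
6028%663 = 61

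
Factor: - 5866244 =-2^2*499^1*2939^1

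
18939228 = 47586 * 398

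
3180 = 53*60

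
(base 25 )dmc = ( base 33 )7W8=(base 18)18EB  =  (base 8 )20757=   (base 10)8687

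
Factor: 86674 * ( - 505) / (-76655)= 8754074/15331 = 2^1*7^1*41^1*101^1*151^1*15331^( - 1)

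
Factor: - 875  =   - 5^3*7^1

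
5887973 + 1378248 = 7266221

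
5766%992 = 806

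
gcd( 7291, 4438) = 317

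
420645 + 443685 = 864330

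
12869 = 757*17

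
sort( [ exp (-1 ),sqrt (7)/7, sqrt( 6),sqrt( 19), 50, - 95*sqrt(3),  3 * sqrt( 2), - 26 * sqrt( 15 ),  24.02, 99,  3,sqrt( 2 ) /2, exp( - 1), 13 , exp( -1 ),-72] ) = [-95* sqrt( 3), - 26*sqrt( 15), - 72,exp( - 1 ), exp( - 1 ),exp(  -  1 ), sqrt( 7) /7,sqrt(2)/2, sqrt(6 ),3, 3 * sqrt(2 ) , sqrt(19 ), 13, 24.02,50,99]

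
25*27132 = 678300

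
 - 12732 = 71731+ - 84463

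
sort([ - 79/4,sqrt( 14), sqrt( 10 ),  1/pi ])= [ - 79/4,1/pi, sqrt( 10 ),sqrt(14)]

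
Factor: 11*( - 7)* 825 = -3^1*5^2*7^1*11^2=- 63525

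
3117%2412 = 705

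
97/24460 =97/24460 = 0.00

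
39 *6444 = 251316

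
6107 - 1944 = 4163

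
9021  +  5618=14639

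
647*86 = 55642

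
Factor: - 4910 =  - 2^1 * 5^1*491^1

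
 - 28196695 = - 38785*727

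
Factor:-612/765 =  - 4/5 = - 2^2*5^( -1)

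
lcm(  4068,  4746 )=28476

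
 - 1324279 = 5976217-7300496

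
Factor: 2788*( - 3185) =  - 8879780 = - 2^2 * 5^1 *7^2* 13^1 * 17^1*41^1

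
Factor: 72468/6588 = 11^1 = 11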